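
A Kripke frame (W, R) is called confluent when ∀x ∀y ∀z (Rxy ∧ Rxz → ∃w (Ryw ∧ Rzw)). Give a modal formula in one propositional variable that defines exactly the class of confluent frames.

The condition is convergence. The .2 schema ◇□ψ → □◇ψ defines it.
Suppose ◇□ψ→□◇ψ is valid. Take Rxy, Rxz and set V(ψ)={w : Ryw}. Then □ψ at y so ◇□ψ at x, so □◇ψ at x, so ◇ψ at z, giving w with Rzw and Ryw.

◇□ψ → □◇ψ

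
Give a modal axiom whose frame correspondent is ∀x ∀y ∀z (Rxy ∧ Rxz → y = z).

◇s → □s

This is partial functionality; the standard corresponding axiom is CD: ◇s → □s.
Suppose ◇s→□s is valid. Take Rxy, Rxz and set V(s)={y}. Then ◇s at x, so □s at x, so s at z, i.e. z=y.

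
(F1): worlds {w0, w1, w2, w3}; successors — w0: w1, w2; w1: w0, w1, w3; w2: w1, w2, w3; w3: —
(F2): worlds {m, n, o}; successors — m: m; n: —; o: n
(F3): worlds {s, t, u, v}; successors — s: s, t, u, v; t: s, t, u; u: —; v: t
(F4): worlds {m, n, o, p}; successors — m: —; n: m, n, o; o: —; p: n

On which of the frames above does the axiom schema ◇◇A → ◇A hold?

(F2)

The schema corresponds to transitivity: ∀x ∀y ∀z (Rxy ∧ Ryz → Rxz).
(F1): fails — Rw1w0 and Rw0w2 but not Rw1w2.
(F2): satisfies the condition.
(F3): fails — Rvt and Rts but not Rvs.
(F4): fails — Rpn and Rnm but not Rpm.
Valid on: (F2).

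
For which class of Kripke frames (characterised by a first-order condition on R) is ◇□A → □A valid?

the Euclidean property: ∀x ∀y ∀z (Rxy ∧ Rxz → Ryz)

This schema is equivalent to the 5 axiom ◇A → □◇A.
It corresponds to the Euclidean property: ∀x ∀y ∀z (Rxy ∧ Rxz → Ryz).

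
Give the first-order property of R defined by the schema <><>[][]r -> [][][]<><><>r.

forall x forall y forall z ((x R^2 y & x R^3 z) -> exists w (y R^2 w & z R^3 w))

This is a Sahlqvist (Geach-type) schema ◇^2□^2r → □^3◇^3r.
Minimal-valuation argument: fix x; take any y with xR^2y and any z with xR^3z. Set V(r) to the set of worlds R-reachable from y in exactly 2 steps. Then □^2r holds at y, so the antecedent holds at x; validity forces ◇^3r at z, giving a w with zR^3w and yR^2w.
First-order correspondent: forall x forall y forall z ((x R^2 y & x R^3 z) -> exists w (y R^2 w & z R^3 w)).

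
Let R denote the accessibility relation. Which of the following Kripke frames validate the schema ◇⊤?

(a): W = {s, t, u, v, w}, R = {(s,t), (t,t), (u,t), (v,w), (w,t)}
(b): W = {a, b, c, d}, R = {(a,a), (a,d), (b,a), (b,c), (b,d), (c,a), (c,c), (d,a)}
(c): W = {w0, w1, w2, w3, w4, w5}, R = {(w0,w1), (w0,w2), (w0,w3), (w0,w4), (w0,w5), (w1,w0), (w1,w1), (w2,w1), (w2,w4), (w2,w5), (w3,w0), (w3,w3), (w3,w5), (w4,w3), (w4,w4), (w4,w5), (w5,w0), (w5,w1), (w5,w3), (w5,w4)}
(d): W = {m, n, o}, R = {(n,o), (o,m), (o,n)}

(a), (b), (c)

Frame correspondent (Sahlqvist): ∀x ∃y Rxy — i.e. seriality.
(a): condition met.
(b): condition met.
(c): condition met.
(d): fails — world m has no successor.
Valid on: (a), (b), (c).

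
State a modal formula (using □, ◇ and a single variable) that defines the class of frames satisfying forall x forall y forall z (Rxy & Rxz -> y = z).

◇r → □r

The condition is partial functionality. The CD schema ◇r → □r defines it.
Suppose ◇r→□r is valid. Take Rxy, Rxz and set V(r)={y}. Then ◇r at x, so □r at x, so r at z, i.e. z=y.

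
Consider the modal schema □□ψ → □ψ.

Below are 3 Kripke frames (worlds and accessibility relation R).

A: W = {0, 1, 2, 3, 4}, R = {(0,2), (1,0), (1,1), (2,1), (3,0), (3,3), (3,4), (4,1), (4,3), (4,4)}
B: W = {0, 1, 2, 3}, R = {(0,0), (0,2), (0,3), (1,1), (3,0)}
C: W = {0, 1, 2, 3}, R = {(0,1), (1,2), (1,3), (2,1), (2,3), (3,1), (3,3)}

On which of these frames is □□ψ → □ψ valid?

B

The schema corresponds to density: ∀x ∀y (Rxy → ∃z (Rxz ∧ Rzy)).
A: fails — R02 but no z with R0z and Rz2.
B: holds.
C: fails — R12 but no z with R1z and Rz2.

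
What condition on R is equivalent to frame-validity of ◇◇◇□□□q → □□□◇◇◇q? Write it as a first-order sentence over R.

This is a Sahlqvist (Geach-type) schema ◇^3□^3q → □^3◇^3q.
Minimal-valuation argument: fix x; take any y with xR^3y and any z with xR^3z. Set V(q) to the set of worlds R-reachable from y in exactly 3 steps. Then □^3q holds at y, so the antecedent holds at x; validity forces ◇^3q at z, giving a w with zR^3w and yR^3w.
First-order correspondent: ∀x ∀y ∀z ((xR³y ∧ xR³z) → ∃w (yR³w ∧ zR³w)).

∀x ∀y ∀z ((xR³y ∧ xR³z) → ∃w (yR³w ∧ zR³w))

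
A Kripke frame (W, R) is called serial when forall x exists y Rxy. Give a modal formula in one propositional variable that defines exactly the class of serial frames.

This is seriality; the standard corresponding axiom is D: □ψ → ◇ψ.
Suppose □ψ→◇ψ is valid. At any x set V(ψ)=W. Then □ψ at x, so ◇ψ at x, so x has a successor.

□ψ → ◇ψ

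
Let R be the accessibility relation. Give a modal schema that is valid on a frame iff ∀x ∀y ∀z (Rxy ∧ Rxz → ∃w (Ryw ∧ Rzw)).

◇□q → □◇q

This is convergence; the standard corresponding axiom is .2: ◇□q → □◇q.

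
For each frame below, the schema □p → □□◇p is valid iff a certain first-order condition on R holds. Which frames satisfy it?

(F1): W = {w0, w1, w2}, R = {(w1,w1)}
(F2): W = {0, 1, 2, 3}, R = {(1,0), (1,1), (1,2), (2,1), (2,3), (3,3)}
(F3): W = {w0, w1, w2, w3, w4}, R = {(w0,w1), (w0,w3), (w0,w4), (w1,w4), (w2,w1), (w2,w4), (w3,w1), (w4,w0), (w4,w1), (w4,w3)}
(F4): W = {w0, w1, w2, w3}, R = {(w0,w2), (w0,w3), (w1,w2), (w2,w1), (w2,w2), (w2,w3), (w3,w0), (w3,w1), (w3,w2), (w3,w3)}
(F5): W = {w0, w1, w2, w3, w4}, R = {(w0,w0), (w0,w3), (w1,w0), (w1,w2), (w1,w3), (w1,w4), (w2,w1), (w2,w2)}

(F1), (F4)

This is the axiom for a generalized confluence (Geach) condition; its first-order frame correspondent is ∀x ∀z (xR²z → ∃w (xRw ∧ zRw)).
(F1): ✓.
(F2): fails — 1R²0 but no w with 1Rw and 0Rw.
(F3): fails — w1R²w3 but no w with w1Rw and w3Rw.
(F4): ✓.
(F5): fails — w0R²w3 but no w with w0Rw and w3Rw.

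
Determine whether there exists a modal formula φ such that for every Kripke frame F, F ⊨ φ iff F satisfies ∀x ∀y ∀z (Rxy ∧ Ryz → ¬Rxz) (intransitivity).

Any modally definable frame class is closed under surjective bounded morphisms.
The 5-cycle (worlds 0,1,2,3,4 with 0→1→2→3→4→0) is intransitive. Mapping every world to a single reflexive point • is a surjective bounded morphism; the reflexive point is not intransitive (R••∧R•• but R••).
Hence intransitivity is not modally definable.

Not definable by any modal formula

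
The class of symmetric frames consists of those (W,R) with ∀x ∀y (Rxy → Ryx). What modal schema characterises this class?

p → □◇p

This is symmetry; the standard corresponding axiom is B: p → □◇p.
Suppose p→□◇p is valid. Take Rxy and set V(p)={x}. Then p at x, so □◇p at x, so ◇p at y, so some z with Ryz has p; z=x, i.e. Ryx.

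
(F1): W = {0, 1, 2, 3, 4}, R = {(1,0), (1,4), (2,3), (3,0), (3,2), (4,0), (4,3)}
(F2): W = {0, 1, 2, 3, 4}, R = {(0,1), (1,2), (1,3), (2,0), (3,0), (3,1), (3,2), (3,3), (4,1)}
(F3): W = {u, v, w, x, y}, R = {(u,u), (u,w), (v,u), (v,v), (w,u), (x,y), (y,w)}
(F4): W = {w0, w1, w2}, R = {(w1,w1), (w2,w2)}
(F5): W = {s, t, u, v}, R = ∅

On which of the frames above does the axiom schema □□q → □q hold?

Frame correspondent (Sahlqvist): ∀x ∀y (Rxy → ∃z (Rxz ∧ Rzy)) — i.e. density.
(F1): fails — R32 but no z with R3z and Rz2.
(F2): fails — R01 but no z with R0z and Rz1.
(F3): fails — Ryw but no z with Ryz and Rzw.
(F4): holds.
(F5): holds.

(F4), (F5)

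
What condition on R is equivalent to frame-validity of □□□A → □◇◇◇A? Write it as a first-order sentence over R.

∀x ∀z (xRz → ∃w (xR³w ∧ zR³w))

This is a Sahlqvist (Geach-type) schema ◇^0□^3A → □^1◇^3A.
First-order correspondent: ∀x ∀z (xRz → ∃w (xR³w ∧ zR³w)).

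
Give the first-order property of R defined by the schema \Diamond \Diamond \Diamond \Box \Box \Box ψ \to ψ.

This is a Sahlqvist (Geach-type) schema ◇^3□^3ψ → □^0◇^0ψ.
First-order correspondent: \forall x \forall y (x R^3 y \to \exists w (y R^3 w \wedge x = w)).

\forall x \forall y (x R^3 y \to \exists w (y R^3 w \wedge x = w))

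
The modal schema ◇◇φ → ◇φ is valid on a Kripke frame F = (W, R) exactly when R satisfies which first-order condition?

transitivity

This is a form of the 4 axiom.
It corresponds to transitivity: ∀x ∀y ∀z (Rxy ∧ Ryz → Rxz).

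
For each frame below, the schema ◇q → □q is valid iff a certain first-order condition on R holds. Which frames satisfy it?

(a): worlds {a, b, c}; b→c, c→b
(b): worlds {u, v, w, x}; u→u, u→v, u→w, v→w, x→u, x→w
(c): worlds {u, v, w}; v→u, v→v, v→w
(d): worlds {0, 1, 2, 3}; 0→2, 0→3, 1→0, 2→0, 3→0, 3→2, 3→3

Frame correspondent (Sahlqvist): ∀x ∀y ∀z (Rxy ∧ Rxz → y = z) — i.e. partial functionality.
(a): satisfies the condition.
(b): fails — u sees both u and v.
(c): fails — v sees both u and v.
(d): fails — 0 sees both 2 and 3.

(a)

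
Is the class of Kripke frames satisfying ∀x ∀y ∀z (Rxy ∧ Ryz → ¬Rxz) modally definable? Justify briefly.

Modal frame validity is preserved under surjective bounded morphisms.
The 5-cycle (worlds s,t,u,v,w with s→t→u→v→w→s) is intransitive. Mapping every world to a single reflexive point • is a surjective bounded morphism; the reflexive point is not intransitive (R••∧R•• but R••).
So no modal formula (or set of formulas) defines exactly the intransitive frames.

No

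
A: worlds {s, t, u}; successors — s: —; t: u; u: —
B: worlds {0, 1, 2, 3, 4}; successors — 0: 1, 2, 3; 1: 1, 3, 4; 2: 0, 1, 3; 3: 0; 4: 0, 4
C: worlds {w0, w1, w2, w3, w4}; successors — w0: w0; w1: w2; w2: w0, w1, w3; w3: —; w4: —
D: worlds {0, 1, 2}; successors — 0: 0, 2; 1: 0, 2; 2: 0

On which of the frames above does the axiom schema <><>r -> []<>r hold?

A

Frame correspondent (Sahlqvist): forall x forall y forall z ((x R^2 y & xRz) -> exists w (y = w & zRw)) — i.e. a generalized confluence (Geach) condition.
A: holds.
B: fails — 0R²0, 0R1 but no w with 0=w and 1Rw.
C: fails — w2R²w0, w2Rw1 but no w with w0=w and w1Rw.
D: fails — 0R²2, 0R2 but no w with 2=w and 2Rw.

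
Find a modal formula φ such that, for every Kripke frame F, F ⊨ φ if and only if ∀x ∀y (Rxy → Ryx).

The condition is symmetry. The B schema ψ → □◇ψ defines it.
Suppose ψ→□◇ψ is valid. Take Rxy and set V(ψ)={x}. Then ψ at x, so □◇ψ at x, so ◇ψ at y, so some z with Ryz has ψ; z=x, i.e. Ryx.

ψ → □◇ψ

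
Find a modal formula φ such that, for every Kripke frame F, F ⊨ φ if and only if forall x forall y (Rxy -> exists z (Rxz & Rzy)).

□□p → □p

A defining formula is □□p → □p (the C4 axiom).
Suppose □□p→□p is valid. Take Rxy and set V(p)={w : xR²w}. Then □□p at x, so □p at x, so p at y, i.e. ∃z(Rxz∧Rzy).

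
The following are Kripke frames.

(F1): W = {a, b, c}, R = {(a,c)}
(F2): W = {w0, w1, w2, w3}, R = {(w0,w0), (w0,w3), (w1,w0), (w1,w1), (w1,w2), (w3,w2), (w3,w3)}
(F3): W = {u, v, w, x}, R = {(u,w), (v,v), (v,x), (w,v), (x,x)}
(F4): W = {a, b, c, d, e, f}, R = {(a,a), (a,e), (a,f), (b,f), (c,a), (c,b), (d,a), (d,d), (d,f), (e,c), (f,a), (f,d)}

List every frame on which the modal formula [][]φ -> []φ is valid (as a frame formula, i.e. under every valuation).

(F2)

The schema corresponds to density: forall x forall y (Rxy -> exists z (Rxz & Rzy)).
(F1): fails — Rac but no z with Raz and Rzc.
(F2): satisfies the condition.
(F3): fails — Ruw but no z with Ruz and Rzw.
(F4): fails — Rbf but no z with Rbz and Rzf.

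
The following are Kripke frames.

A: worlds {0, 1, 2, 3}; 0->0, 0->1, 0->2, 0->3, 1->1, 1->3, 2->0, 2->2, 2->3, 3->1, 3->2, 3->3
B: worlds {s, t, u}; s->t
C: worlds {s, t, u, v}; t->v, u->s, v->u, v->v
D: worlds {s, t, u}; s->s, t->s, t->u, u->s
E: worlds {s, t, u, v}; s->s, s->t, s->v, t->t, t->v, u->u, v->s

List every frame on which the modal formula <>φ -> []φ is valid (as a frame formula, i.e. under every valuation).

The schema corresponds to partial functionality: forall x forall y forall z (Rxy & Rxz -> y = z).
A: fails — 0 sees both 0 and 1.
B: ✓.
C: fails — v sees both u and v.
D: fails — t sees both s and u.
E: fails — s sees both s and t.

B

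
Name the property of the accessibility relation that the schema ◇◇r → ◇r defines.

This is a form of the 4 axiom.
It corresponds to transitivity: ∀x ∀y ∀z (Rxy ∧ Ryz → Rxz).

Transitivity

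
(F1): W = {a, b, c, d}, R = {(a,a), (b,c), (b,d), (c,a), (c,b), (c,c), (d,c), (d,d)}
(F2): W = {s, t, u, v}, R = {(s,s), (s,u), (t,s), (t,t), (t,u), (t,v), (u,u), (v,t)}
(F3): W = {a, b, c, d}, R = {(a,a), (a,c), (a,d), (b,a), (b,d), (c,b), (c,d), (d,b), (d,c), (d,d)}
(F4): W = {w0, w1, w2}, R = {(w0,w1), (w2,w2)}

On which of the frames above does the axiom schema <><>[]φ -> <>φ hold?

(F3), (F4)

Frame correspondent (Sahlqvist): forall x forall y (x R^2 y -> exists w (yRw & xRw)) — i.e. a generalized confluence (Geach) condition.
(F1): fails — bR²a but no w with aRw and bRw.
(F2): fails — vR²s but no w with sRw and vRw.
(F3): satisfies the condition.
(F4): satisfies the condition.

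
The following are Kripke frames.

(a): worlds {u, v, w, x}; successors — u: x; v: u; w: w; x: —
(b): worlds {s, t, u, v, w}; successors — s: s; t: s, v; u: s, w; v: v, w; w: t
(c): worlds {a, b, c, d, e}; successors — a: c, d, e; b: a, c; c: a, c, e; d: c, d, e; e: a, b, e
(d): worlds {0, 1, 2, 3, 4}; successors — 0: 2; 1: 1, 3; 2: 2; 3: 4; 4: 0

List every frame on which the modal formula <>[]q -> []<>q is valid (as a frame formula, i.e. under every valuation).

This is the axiom for convergence; its first-order frame correspondent is forall x forall y forall z (Rxy & Rxz -> exists w (Ryw & Rzw)).
(a): fails — Rux and Rux but x and x have no common successor.
(b): fails — Rtv and Rts but v and s have no common successor.
(c): holds.
(d): fails — R11 and R13 but 1 and 3 have no common successor.

(c)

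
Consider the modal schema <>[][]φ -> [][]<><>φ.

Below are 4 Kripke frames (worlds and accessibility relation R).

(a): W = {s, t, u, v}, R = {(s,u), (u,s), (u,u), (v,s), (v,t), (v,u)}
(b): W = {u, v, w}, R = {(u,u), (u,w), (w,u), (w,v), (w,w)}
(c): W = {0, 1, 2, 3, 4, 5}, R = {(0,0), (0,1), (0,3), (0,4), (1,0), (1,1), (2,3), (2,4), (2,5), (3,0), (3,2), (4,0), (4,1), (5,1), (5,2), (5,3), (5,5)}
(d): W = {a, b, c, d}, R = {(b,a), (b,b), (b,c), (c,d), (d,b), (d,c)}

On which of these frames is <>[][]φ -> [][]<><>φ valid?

The schema corresponds to a generalized confluence (Geach) condition: forall x forall y forall z ((xRy & x R^2 z) -> exists w (y R^2 w & z R^2 w)).
(a): fails — vRt, vR²s but no w with tR²w and sR²w.
(b): fails — uRu, uR²v but no t with uR²t and vR²t.
(c): satisfies the condition.
(d): fails — bRa, bR²a but no w with aR²w and aR²w.
Valid on: (c).

(c)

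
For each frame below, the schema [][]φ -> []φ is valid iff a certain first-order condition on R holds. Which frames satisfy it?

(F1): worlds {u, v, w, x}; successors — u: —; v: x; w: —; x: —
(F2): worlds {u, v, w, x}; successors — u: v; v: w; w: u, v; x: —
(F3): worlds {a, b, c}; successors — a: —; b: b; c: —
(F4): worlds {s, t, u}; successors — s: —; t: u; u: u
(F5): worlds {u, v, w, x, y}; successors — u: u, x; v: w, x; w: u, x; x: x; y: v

This is the axiom for density; its first-order frame correspondent is forall x forall y (Rxy -> exists z (Rxz & Rzy)).
(F1): fails — Rvx but no z with Rvz and Rzx.
(F2): fails — Ruv but no z with Ruz and Rzv.
(F3): holds.
(F4): holds.
(F5): fails — Rvw but no z with Rvz and Rzw.

(F3), (F4)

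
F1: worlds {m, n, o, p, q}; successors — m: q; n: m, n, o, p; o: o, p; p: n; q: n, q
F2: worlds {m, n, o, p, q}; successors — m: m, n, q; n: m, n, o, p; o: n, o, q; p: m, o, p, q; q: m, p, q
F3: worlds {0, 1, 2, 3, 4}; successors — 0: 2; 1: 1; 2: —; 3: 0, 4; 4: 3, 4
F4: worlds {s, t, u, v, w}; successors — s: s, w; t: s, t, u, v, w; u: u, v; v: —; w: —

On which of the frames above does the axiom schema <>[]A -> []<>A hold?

F2

This is the axiom for convergence; its first-order frame correspondent is forall x forall y forall z (Rxy & Rxz -> exists w (Ryw & Rzw)).
F1: fails — Rnn and Rnm but n and m have no common successor.
F2: condition met.
F3: fails — R02 and R02 but 2 and 2 have no common successor.
F4: fails — Rsw and Rsw but w and w have no common successor.
Valid on: F2.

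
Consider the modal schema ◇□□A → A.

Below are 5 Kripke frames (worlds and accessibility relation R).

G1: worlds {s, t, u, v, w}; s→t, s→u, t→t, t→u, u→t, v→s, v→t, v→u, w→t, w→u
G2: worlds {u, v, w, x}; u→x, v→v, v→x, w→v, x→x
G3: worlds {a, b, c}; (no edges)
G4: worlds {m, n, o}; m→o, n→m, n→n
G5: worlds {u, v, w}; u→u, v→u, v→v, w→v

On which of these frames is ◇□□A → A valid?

This is the axiom for a generalized confluence (Geach) condition; its first-order frame correspondent is ∀x ∀y (xRy → ∃w (yR²w ∧ x = w)).
G1: fails — sRt but no w* with tR²w* and s=w*.
G2: fails — uRx but no t with xR²t and u=t.
G3: satisfies the condition.
G4: fails — mRo but no w with oR²w and m=w.
G5: fails — vRu but no t with uR²t and v=t.
Valid on: G3.

G3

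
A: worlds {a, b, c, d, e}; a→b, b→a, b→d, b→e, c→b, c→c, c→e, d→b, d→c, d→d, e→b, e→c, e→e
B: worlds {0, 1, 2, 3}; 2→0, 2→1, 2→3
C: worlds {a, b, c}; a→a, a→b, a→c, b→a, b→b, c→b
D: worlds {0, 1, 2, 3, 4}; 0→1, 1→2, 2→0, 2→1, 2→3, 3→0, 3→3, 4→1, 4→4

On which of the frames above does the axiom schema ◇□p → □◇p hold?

A, C

This is the axiom for convergence; its first-order frame correspondent is ∀x ∀y ∀z (Rxy ∧ Rxz → ∃w (Ryw ∧ Rzw)).
A: holds.
B: fails — R23 and R23 but 3 and 3 have no common successor.
C: holds.
D: fails — R23 and R20 but 3 and 0 have no common successor.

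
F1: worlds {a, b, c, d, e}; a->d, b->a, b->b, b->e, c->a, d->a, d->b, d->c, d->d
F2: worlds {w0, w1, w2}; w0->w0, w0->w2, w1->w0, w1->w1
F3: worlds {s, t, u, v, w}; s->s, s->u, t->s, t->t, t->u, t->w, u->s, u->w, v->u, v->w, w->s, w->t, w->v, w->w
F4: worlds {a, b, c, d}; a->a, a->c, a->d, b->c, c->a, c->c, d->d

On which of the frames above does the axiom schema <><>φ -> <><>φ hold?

The schema corresponds to a generalized confluence (Geach) condition: forall x forall y (x R^2 y -> exists w (y = w & x R^2 w)).
F1: satisfies the condition.
F2: satisfies the condition.
F3: satisfies the condition.
F4: satisfies the condition.
Valid on: F1, F2, F3, F4.

F1, F2, F3, F4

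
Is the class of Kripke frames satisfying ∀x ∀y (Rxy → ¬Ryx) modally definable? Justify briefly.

Not definable by any modal formula

Any modally definable frame class is closed under surjective bounded morphisms.
The 5-cycle (worlds s,t,u,v,w with s→t→u→v→w→s) is asymmetric. Mapping every world to a single reflexive point • is a surjective bounded morphism, and the reflexive point is not asymmetric (R•• but asymmetry requires ¬R••).
So no modal formula (or set of formulas) defines exactly the asymmetric frames.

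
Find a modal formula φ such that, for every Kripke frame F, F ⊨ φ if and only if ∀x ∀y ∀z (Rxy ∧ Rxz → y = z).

◇p → □p

The condition is partial functionality. The CD schema ◇p → □p defines it.
Suppose ◇p→□p is valid. Take Rxy, Rxz and set V(p)={y}. Then ◇p at x, so □p at x, so p at z, i.e. z=y.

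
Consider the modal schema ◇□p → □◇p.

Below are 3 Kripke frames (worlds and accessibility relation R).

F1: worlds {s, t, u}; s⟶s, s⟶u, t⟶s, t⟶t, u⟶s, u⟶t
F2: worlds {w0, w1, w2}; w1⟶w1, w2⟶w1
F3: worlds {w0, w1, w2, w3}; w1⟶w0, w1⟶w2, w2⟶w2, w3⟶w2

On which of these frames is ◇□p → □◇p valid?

This is the axiom for convergence; its first-order frame correspondent is ∀x ∀y ∀z (Rxy ∧ Rxz → ∃w (Ryw ∧ Rzw)).
F1: condition met.
F2: condition met.
F3: fails — Rw1w2 and Rw1w0 but w2 and w0 have no common successor.

F1, F2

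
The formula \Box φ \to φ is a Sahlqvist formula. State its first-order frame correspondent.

This is the T axiom.
It corresponds to reflexivity: \forall x Rxx.

reflexivity: \forall x Rxx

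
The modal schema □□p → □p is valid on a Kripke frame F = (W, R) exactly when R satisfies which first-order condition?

density

This schema is the C4 axiom.
Its frame correspondent is density — ∀x ∀y (Rxy → ∃z (Rxz ∧ Rzy)).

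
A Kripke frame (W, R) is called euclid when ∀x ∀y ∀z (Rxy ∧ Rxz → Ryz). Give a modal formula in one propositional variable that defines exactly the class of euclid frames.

◇r → □◇r

This is the Euclidean property; the standard corresponding axiom is 5: ◇r → □◇r.
Suppose ◇r→□◇r is valid. Take Rxy, Rxz and set V(r)={y}. Then ◇r at x, so □◇r at x, so ◇r at z, so some w with Rzw has r; w=y, i.e. Rzy. By symmetry of the argument, Ryz.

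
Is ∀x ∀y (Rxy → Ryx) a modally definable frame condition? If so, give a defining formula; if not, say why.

This is a Sahlqvist condition; the B axiom q → □◇q defines it.
Suppose q→□◇q is valid. Take Rxy and set V(q)={x}. Then q at x, so □◇q at x, so ◇q at y, so some z with Ryz has q; z=x, i.e. Ryx.

Yes, by q → □◇q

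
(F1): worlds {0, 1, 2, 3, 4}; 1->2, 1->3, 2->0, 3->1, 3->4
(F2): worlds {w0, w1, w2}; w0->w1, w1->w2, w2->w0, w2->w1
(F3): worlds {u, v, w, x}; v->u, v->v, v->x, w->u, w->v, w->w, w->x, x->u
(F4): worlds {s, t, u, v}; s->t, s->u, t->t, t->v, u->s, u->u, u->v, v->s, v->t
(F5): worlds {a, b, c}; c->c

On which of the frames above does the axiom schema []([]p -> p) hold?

This is the axiom for shift-reflexivity; its first-order frame correspondent is forall x forall y (Rxy -> Ryy).
(F1): fails — R34 but not R44.
(F2): fails — Rw1w2 but not Rw2w2.
(F3): fails — Rwu but not Ruu.
(F4): fails — Ruv but not Rvv.
(F5): holds.

(F5)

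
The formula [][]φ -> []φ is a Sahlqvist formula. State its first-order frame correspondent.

This schema is the C4 axiom.
Its frame correspondent is density — forall x forall y (Rxy -> exists z (Rxz & Rzy)).

Density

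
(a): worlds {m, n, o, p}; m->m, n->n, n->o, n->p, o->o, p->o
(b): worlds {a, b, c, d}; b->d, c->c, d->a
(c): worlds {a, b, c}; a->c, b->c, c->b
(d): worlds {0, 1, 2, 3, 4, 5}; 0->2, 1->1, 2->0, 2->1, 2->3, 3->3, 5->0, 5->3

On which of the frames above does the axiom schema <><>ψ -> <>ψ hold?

(a)

The schema corresponds to transitivity: forall x forall y forall z (Rxy & Ryz -> Rxz).
(a): condition met.
(b): fails — Rbd and Rda but not Rba.
(c): fails — Rac and Rcb but not Rab.
(d): fails — R02 and R23 but not R03.
Valid on: (a).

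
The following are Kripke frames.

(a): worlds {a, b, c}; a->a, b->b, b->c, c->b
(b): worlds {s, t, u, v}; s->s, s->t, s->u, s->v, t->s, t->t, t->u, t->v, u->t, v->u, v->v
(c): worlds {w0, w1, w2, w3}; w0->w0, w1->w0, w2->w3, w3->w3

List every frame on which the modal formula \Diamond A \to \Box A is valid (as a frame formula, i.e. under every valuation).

(c)

Frame correspondent (Sahlqvist): \forall x \forall y \forall z (Rxy \wedge Rxz \to y = z) — i.e. partial functionality.
(a): fails — b sees both b and c.
(b): fails — s sees both s and t.
(c): ✓.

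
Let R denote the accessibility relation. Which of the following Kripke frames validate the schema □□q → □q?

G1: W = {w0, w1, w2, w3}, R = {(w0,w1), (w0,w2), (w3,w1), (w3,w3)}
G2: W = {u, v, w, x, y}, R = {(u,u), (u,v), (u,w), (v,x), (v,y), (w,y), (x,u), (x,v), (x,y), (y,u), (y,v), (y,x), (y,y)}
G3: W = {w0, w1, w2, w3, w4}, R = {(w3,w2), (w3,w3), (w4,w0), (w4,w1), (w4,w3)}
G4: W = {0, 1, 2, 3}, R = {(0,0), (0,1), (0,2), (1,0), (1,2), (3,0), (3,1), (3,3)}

G2, G4

Frame correspondent (Sahlqvist): ∀x ∀y (Rxy → ∃z (Rxz ∧ Rzy)) — i.e. density.
G1: fails — Rw0w1 but no z with Rw0z and Rzw1.
G2: satisfies the condition.
G3: fails — Rw4w1 but no z with Rw4z and Rzw1.
G4: satisfies the condition.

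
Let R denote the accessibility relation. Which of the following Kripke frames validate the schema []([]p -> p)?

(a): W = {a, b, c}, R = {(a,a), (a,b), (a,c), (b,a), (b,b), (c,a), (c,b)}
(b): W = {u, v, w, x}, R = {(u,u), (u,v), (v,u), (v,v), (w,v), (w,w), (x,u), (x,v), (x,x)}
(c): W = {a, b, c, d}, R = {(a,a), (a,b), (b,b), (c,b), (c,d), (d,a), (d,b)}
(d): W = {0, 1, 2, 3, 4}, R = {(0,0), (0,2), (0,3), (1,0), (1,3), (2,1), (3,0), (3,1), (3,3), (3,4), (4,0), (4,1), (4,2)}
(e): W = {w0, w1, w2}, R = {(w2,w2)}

Frame correspondent (Sahlqvist): forall x forall y (Rxy -> Ryy) — i.e. shift-reflexivity.
(a): fails — Rac but not Rcc.
(b): satisfies the condition.
(c): fails — Rcd but not Rdd.
(d): fails — R34 but not R44.
(e): satisfies the condition.

(b), (e)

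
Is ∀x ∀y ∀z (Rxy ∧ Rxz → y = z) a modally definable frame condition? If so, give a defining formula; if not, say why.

Definable; ◇q → □q defines it

Yes: it is partial functionality, defined by the CD schema ◇q → □q.
Suppose ◇q→□q is valid. Take Rxy, Rxz and set V(q)={y}. Then ◇q at x, so □q at x, so q at z, i.e. z=y.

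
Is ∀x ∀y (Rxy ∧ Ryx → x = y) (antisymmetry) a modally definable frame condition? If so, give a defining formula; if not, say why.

Any modally definable frame class is closed under surjective bounded morphisms.
The 6-cycle (worlds s,t,u,v,w,x with s→t→u→v→w→x→s) is antisymmetric. Sending even-indexed worlds to • and odd-indexed worlds to ∘ is a surjective bounded morphism onto the two-world frame with •↔∘, which is not antisymmetric.
So the class is not modally definable.

Not modally definable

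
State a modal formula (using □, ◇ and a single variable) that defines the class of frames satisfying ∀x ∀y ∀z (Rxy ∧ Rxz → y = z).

◇s → □s

This is partial functionality; the standard corresponding axiom is CD: ◇s → □s.
Suppose ◇s→□s is valid. Take Rxy, Rxz and set V(s)={y}. Then ◇s at x, so □s at x, so s at z, i.e. z=y.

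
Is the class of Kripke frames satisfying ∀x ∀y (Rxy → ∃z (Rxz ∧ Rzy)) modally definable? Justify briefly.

This is a Sahlqvist condition; the C4 axiom □□q → □q defines it.
Suppose □□q→□q is valid. Take Rxy and set V(q)={w : xR²w}. Then □□q at x, so □q at x, so q at y, i.e. ∃z(Rxz∧Rzy).

Definable; □□q → □q defines it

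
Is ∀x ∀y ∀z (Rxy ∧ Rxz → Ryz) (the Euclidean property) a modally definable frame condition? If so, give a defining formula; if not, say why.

Yes, by ◇q → □◇q

The condition is the Euclidean property. A defining modal formula is ◇q → □◇q.
Suppose ◇q→□◇q is valid. Take Rxy, Rxz and set V(q)={y}. Then ◇q at x, so □◇q at x, so ◇q at z, so some w with Rzw has q; w=y, i.e. Rzy. By symmetry of the argument, Ryz.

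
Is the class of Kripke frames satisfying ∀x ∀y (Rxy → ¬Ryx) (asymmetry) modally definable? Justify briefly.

Modal frame validity is preserved under surjective bounded morphisms.
The 4-cycle (worlds a,b,c,d with a→b→c→d→a) is asymmetric. Mapping every world to a single reflexive point • is a surjective bounded morphism, and the reflexive point is not asymmetric (R•• but asymmetry requires ¬R••).
So no modal formula (or set of formulas) defines exactly the asymmetric frames.

No — not modally definable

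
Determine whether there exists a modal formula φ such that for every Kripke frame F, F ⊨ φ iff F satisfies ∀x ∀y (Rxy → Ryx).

Yes, by p → □◇p

Yes: it is symmetry, defined by the B schema p → □◇p.
Suppose p→□◇p is valid. Take Rxy and set V(p)={x}. Then p at x, so □◇p at x, so ◇p at y, so some z with Ryz has p; z=x, i.e. Ryx.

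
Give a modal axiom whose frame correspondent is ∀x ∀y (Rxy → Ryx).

q → □◇q

This is symmetry; the standard corresponding axiom is B: q → □◇q.
Suppose q→□◇q is valid. Take Rxy and set V(q)={x}. Then q at x, so □◇q at x, so ◇q at y, so some z with Ryz has q; z=x, i.e. Ryx.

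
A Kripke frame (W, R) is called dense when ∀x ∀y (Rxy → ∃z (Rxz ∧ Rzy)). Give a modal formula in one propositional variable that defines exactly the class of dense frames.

□□p → □p

The condition is density. The C4 schema □□p → □p defines it.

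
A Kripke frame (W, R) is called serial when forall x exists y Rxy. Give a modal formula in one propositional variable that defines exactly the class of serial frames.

□q → ◇q

A defining formula is □q → ◇q (the D axiom).
Suppose □q→◇q is valid. At any x set V(q)=W. Then □q at x, so ◇q at x, so x has a successor.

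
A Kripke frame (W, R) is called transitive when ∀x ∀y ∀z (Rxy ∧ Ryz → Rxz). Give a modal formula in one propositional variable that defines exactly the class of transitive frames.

This is transitivity; the standard corresponding axiom is 4: □q → □□q.
Suppose □q→□□q is valid. Take Rxy, Ryz and set V(q)={w : Rxw}. Then □q at x, so □□q at x, so □q at y, so q at z, i.e. Rxz.

□q → □□q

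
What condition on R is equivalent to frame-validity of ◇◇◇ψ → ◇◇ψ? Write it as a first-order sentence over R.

This is a Sahlqvist (Geach-type) schema ◇^3□^0ψ → □^0◇^2ψ.
First-order correspondent: ∀x ∀y (xR³y → ∃w (y = w ∧ xR²w)).

∀x ∀y (xR³y → ∃w (y = w ∧ xR²w))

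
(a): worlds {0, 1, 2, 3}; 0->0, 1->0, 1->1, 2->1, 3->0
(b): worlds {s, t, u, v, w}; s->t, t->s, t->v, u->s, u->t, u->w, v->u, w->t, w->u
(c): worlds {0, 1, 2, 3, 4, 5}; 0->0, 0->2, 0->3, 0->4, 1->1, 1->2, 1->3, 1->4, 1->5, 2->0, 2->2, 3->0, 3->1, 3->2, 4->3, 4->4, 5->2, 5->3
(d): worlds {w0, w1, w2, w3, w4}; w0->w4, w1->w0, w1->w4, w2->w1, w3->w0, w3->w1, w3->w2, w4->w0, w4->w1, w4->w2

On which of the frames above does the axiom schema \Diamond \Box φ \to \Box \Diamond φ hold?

(a)

The schema corresponds to convergence: \forall x \forall y \forall z (Rxy \wedge Rxz \to \exists w (Ryw \wedge Rzw)).
(a): satisfies the condition.
(b): fails — Rtv and Rts but v and s have no common successor.
(c): fails — R02 and R04 but 2 and 4 have no common successor.
(d): fails — Rw1w0 and Rw1w4 but w0 and w4 have no common successor.
Valid on: (a).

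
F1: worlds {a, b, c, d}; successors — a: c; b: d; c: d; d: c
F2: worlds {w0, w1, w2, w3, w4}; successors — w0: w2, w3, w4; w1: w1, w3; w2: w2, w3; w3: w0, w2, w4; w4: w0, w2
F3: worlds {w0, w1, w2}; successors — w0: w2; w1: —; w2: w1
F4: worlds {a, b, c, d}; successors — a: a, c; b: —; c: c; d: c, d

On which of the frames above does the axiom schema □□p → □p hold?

F4

The schema corresponds to density: ∀x ∀y (Rxy → ∃z (Rxz ∧ Rzy)).
F1: fails — Rac but no z with Raz and Rzc.
F2: fails — Rw4w0 but no z with Rw4z and Rzw0.
F3: fails — Rw0w2 but no z with Rw0z and Rzw2.
F4: holds.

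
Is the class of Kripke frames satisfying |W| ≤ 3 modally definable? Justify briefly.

Any modally definable frame class is closed under disjoint unions.
Any modal formula valid on each of 4 disjoint one-world frames is valid on their disjoint union (validity is preserved under disjoint unions). Each one-world frame has |W|=1≤3, but the union has |W|=4.
So no modal formula (or set of formulas) defines exactly the |W|≤3 frames.

Not definable by any modal formula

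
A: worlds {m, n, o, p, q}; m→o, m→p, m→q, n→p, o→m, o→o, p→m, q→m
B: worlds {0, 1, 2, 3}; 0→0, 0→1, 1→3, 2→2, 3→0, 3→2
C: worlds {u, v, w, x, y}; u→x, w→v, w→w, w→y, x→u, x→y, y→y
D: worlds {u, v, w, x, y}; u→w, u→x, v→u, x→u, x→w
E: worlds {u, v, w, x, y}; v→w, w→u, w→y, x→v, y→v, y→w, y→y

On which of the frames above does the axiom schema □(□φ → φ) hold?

The schema corresponds to shift-reflexivity: ∀x ∀y (Rxy → Ryy).
A: fails — Rom but not Rmm.
B: fails — R01 but not R11.
C: fails — Rxu but not Ruu.
D: fails — Rxw but not Rww.
E: fails — Rwu but not Ruu.
Valid on no frame.

none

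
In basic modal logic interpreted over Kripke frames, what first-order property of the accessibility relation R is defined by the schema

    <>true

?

◇⊤ holds at w iff w has a successor, so frame-validity of ◇⊤ is exactly seriality. Equivalently via □ψ → ◇ψ:
Suppose □ψ→◇ψ is valid. At any x set V(ψ)=W. Then □ψ at x, so ◇ψ at x, so x has a successor.

seriality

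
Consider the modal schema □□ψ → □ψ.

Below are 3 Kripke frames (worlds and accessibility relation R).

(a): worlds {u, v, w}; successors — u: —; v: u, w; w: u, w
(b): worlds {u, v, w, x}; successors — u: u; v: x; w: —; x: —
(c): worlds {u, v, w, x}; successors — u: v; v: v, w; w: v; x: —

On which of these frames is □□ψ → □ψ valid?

(a), (c)

This is the axiom for density; its first-order frame correspondent is ∀x ∀y (Rxy → ∃z (Rxz ∧ Rzy)).
(a): ✓.
(b): fails — Rvx but no z with Rvz and Rzx.
(c): ✓.
Valid on: (a), (c).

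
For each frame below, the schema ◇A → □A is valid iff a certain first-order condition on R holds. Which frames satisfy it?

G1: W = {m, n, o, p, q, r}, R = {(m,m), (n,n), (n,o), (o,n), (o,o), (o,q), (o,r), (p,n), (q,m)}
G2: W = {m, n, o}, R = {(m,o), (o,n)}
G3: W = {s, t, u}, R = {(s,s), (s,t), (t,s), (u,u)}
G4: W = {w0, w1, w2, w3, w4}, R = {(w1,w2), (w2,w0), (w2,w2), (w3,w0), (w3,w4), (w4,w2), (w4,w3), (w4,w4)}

G2

This is the axiom for partial functionality; its first-order frame correspondent is ∀x ∀y ∀z (Rxy ∧ Rxz → y = z).
G1: fails — n sees both n and o.
G2: condition met.
G3: fails — s sees both s and t.
G4: fails — w2 sees both w0 and w2.
Valid on: G2.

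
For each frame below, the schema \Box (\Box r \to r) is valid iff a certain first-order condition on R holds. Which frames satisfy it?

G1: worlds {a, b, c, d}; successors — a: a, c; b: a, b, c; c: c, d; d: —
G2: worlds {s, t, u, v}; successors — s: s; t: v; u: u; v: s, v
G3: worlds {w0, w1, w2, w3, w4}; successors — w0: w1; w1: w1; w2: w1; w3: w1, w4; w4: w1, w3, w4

Frame correspondent (Sahlqvist): \forall x \forall y (Rxy \to Ryy) — i.e. shift-reflexivity.
G1: fails — Rcd but not Rdd.
G2: condition met.
G3: fails — Rw4w3 but not Rw3w3.
Valid on: G2.

G2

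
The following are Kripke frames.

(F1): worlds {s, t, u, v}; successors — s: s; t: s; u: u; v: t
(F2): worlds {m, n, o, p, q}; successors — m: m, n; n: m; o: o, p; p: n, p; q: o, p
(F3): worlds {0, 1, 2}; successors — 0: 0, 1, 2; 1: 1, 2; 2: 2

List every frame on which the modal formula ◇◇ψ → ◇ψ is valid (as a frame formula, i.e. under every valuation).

(F3)

Frame correspondent (Sahlqvist): ∀x ∀y ∀z (Rxy ∧ Ryz → Rxz) — i.e. transitivity.
(F1): fails — Rvt and Rts but not Rvs.
(F2): fails — Rop and Rpn but not Ron.
(F3): condition met.
Valid on: (F3).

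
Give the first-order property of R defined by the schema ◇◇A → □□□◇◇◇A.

This is a Sahlqvist (Geach-type) schema ◇^2□^0A → □^3◇^3A.
Minimal-valuation argument: fix x; take any y with xR^2y and any z with xR^3z. Set V(A) to the set of worlds R-reachable from y in exactly 0 steps. Then □^0A holds at y, so the antecedent holds at x; validity forces ◇^3A at z, giving a w with zR^3w and yR^0w.
First-order correspondent: ∀x ∀y ∀z ((xR²y ∧ xR³z) → ∃w (y = w ∧ zR³w)).

∀x ∀y ∀z ((xR²y ∧ xR³z) → ∃w (y = w ∧ zR³w))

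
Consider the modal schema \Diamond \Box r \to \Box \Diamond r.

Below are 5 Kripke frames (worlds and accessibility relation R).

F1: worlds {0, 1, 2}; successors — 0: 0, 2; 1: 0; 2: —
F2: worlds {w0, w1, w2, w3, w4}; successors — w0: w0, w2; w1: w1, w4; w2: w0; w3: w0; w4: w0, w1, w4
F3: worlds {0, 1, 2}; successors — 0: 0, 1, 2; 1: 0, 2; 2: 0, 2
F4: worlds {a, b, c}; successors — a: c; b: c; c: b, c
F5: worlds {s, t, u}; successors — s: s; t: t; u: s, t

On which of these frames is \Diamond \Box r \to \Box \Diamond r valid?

This is the axiom for convergence; its first-order frame correspondent is \forall x \forall y \forall z (Rxy \wedge Rxz \to \exists w (Ryw \wedge Rzw)).
F1: fails — R00 and R02 but 0 and 2 have no common successor.
F2: fails — Rw4w1 and Rw4w0 but w1 and w0 have no common successor.
F3: holds.
F4: holds.
F5: fails — Rus and Rut but s and t have no common successor.

F3, F4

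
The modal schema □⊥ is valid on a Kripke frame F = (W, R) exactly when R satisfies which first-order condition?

Emptiness of R

□⊥ is valid iff no world has any successor (otherwise □⊥ fails at any world with one).
Conversely, on a frame with emptiness of R the schema holds at every world under every valuation.
So the correspondent is emptiness of R.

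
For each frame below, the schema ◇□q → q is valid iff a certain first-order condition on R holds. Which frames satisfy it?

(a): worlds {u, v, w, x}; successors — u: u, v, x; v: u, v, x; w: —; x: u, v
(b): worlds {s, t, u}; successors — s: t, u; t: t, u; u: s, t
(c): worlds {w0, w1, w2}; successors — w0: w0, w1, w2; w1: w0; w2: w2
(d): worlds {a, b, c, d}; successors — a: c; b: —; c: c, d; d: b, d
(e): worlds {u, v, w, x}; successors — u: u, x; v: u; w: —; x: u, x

Frame correspondent (Sahlqvist): ∀x ∀y (Rxy → Ryx) — i.e. symmetry.
(a): ✓.
(b): fails — Rst but not Rts.
(c): fails — Rw0w2 but not Rw2w0.
(d): fails — Rcd but not Rdc.
(e): fails — Rvu but not Ruv.

(a)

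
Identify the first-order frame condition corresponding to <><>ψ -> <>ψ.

Transitivity

Replacing ψ by ¬ψ and contraposing gives the equivalent schema □ψ → □□ψ.
Suppose □ψ→□□ψ is valid. Take Rxy, Ryz and set V(ψ)={w : Rxw}. Then □ψ at x, so □□ψ at x, so □ψ at y, so ψ at z, i.e. Rxz.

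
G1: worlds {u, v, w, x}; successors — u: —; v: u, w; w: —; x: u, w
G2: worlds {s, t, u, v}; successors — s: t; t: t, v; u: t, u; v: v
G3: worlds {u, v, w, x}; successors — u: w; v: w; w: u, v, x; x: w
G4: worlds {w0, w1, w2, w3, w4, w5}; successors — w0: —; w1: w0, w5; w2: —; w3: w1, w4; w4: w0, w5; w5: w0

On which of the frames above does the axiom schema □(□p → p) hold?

G2

This is the axiom for shift-reflexivity; its first-order frame correspondent is ∀x ∀y (Rxy → Ryy).
G1: fails — Rxw but not Rww.
G2: holds.
G3: fails — Rxw but not Rww.
G4: fails — Rw1w5 but not Rw5w5.
Valid on: G2.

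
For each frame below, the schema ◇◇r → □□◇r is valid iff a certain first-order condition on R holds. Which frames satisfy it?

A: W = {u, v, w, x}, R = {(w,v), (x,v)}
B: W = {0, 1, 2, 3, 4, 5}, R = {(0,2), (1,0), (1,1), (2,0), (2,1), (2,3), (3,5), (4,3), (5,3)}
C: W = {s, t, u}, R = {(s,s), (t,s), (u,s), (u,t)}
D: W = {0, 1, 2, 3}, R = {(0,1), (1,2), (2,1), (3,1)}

Frame correspondent (Sahlqvist): ∀x ∀y ∀z ((xR²y ∧ xR²z) → ∃w (y = w ∧ zRw)) — i.e. a generalized confluence (Geach) condition.
A: holds.
B: fails — 0R²0, 0R²0 but no w with 0=w and 0Rw.
C: holds.
D: fails — 0R²2, 0R²2 but no w with 2=w and 2Rw.

A, C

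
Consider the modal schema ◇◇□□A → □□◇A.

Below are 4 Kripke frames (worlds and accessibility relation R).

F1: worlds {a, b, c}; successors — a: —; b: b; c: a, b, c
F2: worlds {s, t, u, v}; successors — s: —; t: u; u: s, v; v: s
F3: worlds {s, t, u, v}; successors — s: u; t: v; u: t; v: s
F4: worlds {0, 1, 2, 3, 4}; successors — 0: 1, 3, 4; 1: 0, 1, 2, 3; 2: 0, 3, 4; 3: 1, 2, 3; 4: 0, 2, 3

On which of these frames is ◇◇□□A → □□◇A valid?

F4

The schema corresponds to a generalized confluence (Geach) condition: ∀x ∀y ∀z ((xR²y ∧ xR²z) → ∃w (yR²w ∧ zRw)).
F1: fails — cR²a, cR²a but no w with aR²w and aRw.
F2: fails — tR²s, tR²s but no w with sR²w and sRw.
F3: fails — sR²t, sR²t but no w with tR²w and tRw.
F4: satisfies the condition.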